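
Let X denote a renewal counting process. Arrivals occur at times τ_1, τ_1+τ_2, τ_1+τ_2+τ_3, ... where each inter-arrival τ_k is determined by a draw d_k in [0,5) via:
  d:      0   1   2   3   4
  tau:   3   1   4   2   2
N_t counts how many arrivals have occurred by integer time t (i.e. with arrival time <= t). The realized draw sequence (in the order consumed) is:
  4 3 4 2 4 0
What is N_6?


draw d_1=4: τ_1=2, arrival time A_1=2
draw d_2=3: τ_2=2, arrival time A_2=4
draw d_3=4: τ_3=2, arrival time A_3=6
draw d_4=2: τ_4=4, arrival time A_4=10
draw d_5=4: τ_5=2, arrival time A_5=12
draw d_6=0: τ_6=3, arrival time A_6=15
N_t over t=0..6: 0:0 1:0 2:1 3:1 4:2 5:2 6:3

3


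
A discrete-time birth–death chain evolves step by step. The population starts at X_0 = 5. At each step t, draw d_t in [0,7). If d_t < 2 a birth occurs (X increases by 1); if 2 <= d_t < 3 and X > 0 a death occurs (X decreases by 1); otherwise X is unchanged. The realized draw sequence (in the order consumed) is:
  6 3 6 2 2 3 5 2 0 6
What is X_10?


3

t=0: X=5, d=6 → hold, X_1=5
t=1: X=5, d=3 → hold, X_2=5
t=2: X=5, d=6 → hold, X_3=5
t=3: X=5, d=2 → death, X_4=4
t=4: X=4, d=2 → death, X_5=3
t=5: X=3, d=3 → hold, X_6=3
t=6: X=3, d=5 → hold, X_7=3
t=7: X=3, d=2 → death, X_8=2
t=8: X=2, d=0 → birth, X_9=3
t=9: X=3, d=6 → hold, X_10=3


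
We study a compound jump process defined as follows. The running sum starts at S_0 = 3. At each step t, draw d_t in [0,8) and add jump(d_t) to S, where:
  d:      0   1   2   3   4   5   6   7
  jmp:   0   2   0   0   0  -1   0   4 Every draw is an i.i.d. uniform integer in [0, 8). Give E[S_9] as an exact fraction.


Outcome values over d=0..7: [0, 2, 0, 0, 0, -1, 0, 4]
Σy = 5, Σy² = 21, M = 8
μ = 5/8 = 5/8,  σ² = 21/8 − (5/8)² = 143/64
E[S_9] = 3 + 9·(5/8) = 69/8

69/8


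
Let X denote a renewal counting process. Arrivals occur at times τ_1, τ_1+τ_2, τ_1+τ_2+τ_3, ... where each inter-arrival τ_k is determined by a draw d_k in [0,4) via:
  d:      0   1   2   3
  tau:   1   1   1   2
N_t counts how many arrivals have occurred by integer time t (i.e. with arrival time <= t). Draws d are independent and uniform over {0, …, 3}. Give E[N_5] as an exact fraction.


4055/1024

Inter-arrival values over d=0..3: [1, 1, 1, 2]
Each d has probability 1/4, so the pmf of τ is: f(1) = 3/4, f(2) = 1/4
Renewal equation for m(n) = E[N_n]: condition on τ_1 = k (if k <= n, one arrival plus a fresh copy on the remaining n−k steps): m(n) = F(n) + Σ_{k<=n} f(k)·m(n−k), where F(n) = P(τ <= n) and m(0) = 0
m(1) = F(1) = 3/4
m(2) = F(2) + f(1)·m(1) = 1 + 3/4·3/4 = 25/16
m(3) = F(3) + f(1)·m(2) + f(2)·m(1) = 1 + 3/4·25/16 + 1/4·3/4 = 151/64
m(4) = F(4) + f(1)·m(3) + f(2)·m(2) = 1 + 3/4·151/64 + 1/4·25/16 = 809/256
m(5) = F(5) + f(1)·m(4) + f(2)·m(3) = 1 + 3/4·809/256 + 1/4·151/64 = 4055/1024
E[N_5] = m(5) = 4055/1024


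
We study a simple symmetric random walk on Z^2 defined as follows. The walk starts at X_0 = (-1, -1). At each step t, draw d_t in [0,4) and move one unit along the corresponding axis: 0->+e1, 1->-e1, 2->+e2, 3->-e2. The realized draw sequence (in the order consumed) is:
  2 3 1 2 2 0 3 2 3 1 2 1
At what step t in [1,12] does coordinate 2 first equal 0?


1

t=0: X=(-1, -1), d=2 → +e2, X_1=(-1, 0)
t=1: X=(-1, 0), d=3 → -e2, X_2=(-1, -1)
t=2: X=(-1, -1), d=1 → -e1, X_3=(-2, -1)
t=3: X=(-2, -1), d=2 → +e2, X_4=(-2, 0)
t=4: X=(-2, 0), d=2 → +e2, X_5=(-2, 1)
t=5: X=(-2, 1), d=0 → +e1, X_6=(-1, 1)
t=6: X=(-1, 1), d=3 → -e2, X_7=(-1, 0)
t=7: X=(-1, 0), d=2 → +e2, X_8=(-1, 1)
t=8: X=(-1, 1), d=3 → -e2, X_9=(-1, 0)
t=9: X=(-1, 0), d=1 → -e1, X_10=(-2, 0)
t=10: X=(-2, 0), d=2 → +e2, X_11=(-2, 1)
t=11: X=(-2, 1), d=1 → -e1, X_12=(-3, 1)


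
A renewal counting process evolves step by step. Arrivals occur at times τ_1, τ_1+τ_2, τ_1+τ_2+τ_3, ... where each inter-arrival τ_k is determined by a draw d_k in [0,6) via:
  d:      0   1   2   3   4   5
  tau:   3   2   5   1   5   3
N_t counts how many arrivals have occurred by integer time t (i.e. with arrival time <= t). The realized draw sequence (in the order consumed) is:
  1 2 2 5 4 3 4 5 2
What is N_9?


2

draw d_1=1: τ_1=2, arrival time A_1=2
draw d_2=2: τ_2=5, arrival time A_2=7
draw d_3=2: τ_3=5, arrival time A_3=12
draw d_4=5: τ_4=3, arrival time A_4=15
draw d_5=4: τ_5=5, arrival time A_5=20
draw d_6=3: τ_6=1, arrival time A_6=21
draw d_7=4: τ_7=5, arrival time A_7=26
draw d_8=5: τ_8=3, arrival time A_8=29
draw d_9=2: τ_9=5, arrival time A_9=34
N_t over t=0..9: 0:0 1:0 2:1 3:1 4:1 5:1 6:1 7:2 8:2 9:2


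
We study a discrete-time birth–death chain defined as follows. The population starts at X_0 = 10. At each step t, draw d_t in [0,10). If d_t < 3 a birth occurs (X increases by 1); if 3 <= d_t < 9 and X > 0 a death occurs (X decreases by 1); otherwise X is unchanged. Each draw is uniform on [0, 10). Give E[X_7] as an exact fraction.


X can drop by at most 1 per step and X_0 = 10 > T = 7, so X_t >= 10 − t >= 3 > 0 for every t <= 7: the floor at 0 (the 'and X > 0' condition) never binds. Hence X_7 = X_0 + Σ_{t<7} Y_t with i.i.d. increments Y_t = y(d_t) ∈ {+1, −1, 0}.
Outcome values over d=0..9: [1, 1, 1, -1, -1, -1, -1, -1, -1, 0]
Σy = -3, Σy² = 9, M = 10
μ = -3/10 = -3/10,  σ² = 9/10 − (-3/10)² = 81/100
E[X_7] = 10 + 7·(-3/10) = 79/10

79/10


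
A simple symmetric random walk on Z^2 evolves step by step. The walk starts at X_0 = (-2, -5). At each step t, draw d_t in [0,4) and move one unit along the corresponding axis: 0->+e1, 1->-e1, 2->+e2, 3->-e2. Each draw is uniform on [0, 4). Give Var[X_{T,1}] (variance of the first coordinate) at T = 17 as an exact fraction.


17/2

Outcome values over d=0..3: [1, -1, 0, 0]
Σy = 0, Σy² = 2, M = 4
μ = 0/4 = 0,  σ² = 2/4 − (0)² = 1/2
Independent increments: Var[X_17] = 17·σ² = 17·(1/2) = 17/2


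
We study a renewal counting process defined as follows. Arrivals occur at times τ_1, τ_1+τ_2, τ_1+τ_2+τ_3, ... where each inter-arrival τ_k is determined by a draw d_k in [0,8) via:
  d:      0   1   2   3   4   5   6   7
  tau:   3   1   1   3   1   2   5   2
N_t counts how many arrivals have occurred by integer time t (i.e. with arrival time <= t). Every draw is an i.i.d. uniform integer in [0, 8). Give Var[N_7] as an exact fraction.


Inter-arrival values over d=0..7: [3, 1, 1, 3, 1, 2, 5, 2]
Each d has probability 1/8, so the pmf of τ is: f(1) = 3/8, f(2) = 1/4, f(3) = 1/4, f(5) = 1/8
Let p_n(j) = P(N_n = j), with p_0 = [1]. Condition on τ_1: p_n(0) = P(τ > n), and for j >= 1, p_n(j) = Σ_{k<=n} f(k)·p_{n−k}(j−1)
p_1 = [5/8, 3/8]  (j = 0..1)
p_2 = [3/8, 31/64, 9/64]  (j = 0..2)
p_3 = [1/8, 35/64, 141/512, 27/512]  (j = 0..3)
p_4 = [1/8, 19/64, 215/512, 567/4096, 81/4096]  (j = 0..4)
p_5 = [0, 19/64, 189/512, 1071/4096, 2133/32768, 243/32768]  (j = 0..5)
p_6 = [0, 9/64, 189/512, 1279/4096, 4779/32768, 7695/262144, 729/262144]  (j = 0..6)
p_7 = [0, 5/64, 67/256, 1447/4096, 7113/32768, 19899/262144, 26973/2097152, 2187/2097152]  (j = 0..7)
E[N_7] = Σ j·p_7(j) = 6278195/2097152;  E[N_7²] = Σ j²·p_7(j) = 21368775/2097152
Var[N_7] = 21368775/2097152 − (6278195/2097152)² = 5397836770775/4398046511104

5397836770775/4398046511104


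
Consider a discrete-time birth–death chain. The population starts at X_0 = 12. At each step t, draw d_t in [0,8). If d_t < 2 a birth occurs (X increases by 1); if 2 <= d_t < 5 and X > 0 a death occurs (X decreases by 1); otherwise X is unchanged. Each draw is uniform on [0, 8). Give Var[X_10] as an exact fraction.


X can drop by at most 1 per step and X_0 = 12 > T = 10, so X_t >= 12 − t >= 2 > 0 for every t <= 10: the floor at 0 (the 'and X > 0' condition) never binds. Hence X_10 = X_0 + Σ_{t<10} Y_t with i.i.d. increments Y_t = y(d_t) ∈ {+1, −1, 0}.
Outcome values over d=0..7: [1, 1, -1, -1, -1, 0, 0, 0]
Σy = -1, Σy² = 5, M = 8
μ = -1/8 = -1/8,  σ² = 5/8 − (-1/8)² = 39/64
Independent increments: Var[X_10] = 10·σ² = 10·(39/64) = 195/32

195/32


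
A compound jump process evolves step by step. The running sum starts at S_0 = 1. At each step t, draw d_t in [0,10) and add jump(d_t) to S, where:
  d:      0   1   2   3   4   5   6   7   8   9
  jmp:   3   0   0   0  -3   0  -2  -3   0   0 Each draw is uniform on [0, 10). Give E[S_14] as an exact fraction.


-6

Outcome values over d=0..9: [3, 0, 0, 0, -3, 0, -2, -3, 0, 0]
Σy = -5, Σy² = 31, M = 10
μ = -5/10 = -1/2,  σ² = 31/10 − (-1/2)² = 57/20
E[S_14] = 1 + 14·(-1/2) = -6


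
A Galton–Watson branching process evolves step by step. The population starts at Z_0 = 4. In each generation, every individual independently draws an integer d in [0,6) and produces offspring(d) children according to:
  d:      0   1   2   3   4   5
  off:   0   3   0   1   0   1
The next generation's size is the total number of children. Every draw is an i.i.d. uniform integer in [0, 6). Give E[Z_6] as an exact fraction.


Outcome values over d=0..5: [0, 3, 0, 1, 0, 1]
Σy = 5, Σy² = 11, M = 6
μ = 5/6 = 5/6,  σ² = 11/6 − (5/6)² = 41/36
E[Z_0] = 4
E[Z_1] = 5/6·E[Z_0] = 10/3
E[Z_2] = 5/6·E[Z_1] = 25/9
E[Z_3] = 5/6·E[Z_2] = 125/54
E[Z_4] = 5/6·E[Z_3] = 625/324
E[Z_5] = 5/6·E[Z_4] = 3125/1944
E[Z_6] = 5/6·E[Z_5] = 15625/11664

15625/11664


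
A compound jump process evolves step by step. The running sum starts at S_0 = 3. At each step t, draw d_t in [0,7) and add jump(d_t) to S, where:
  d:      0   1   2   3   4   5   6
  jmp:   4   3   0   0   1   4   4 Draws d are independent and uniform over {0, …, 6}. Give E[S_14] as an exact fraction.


Outcome values over d=0..6: [4, 3, 0, 0, 1, 4, 4]
Σy = 16, Σy² = 58, M = 7
μ = 16/7 = 16/7,  σ² = 58/7 − (16/7)² = 150/49
E[S_14] = 3 + 14·(16/7) = 35

35


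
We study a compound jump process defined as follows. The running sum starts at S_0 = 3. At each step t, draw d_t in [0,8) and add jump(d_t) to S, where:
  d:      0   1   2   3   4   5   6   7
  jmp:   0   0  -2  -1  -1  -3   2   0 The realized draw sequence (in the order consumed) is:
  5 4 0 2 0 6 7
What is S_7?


t=0: S=3, d=5, jump=-3, S_1=0
t=1: S=0, d=4, jump=-1, S_2=-1
t=2: S=-1, d=0, jump=0, S_3=-1
t=3: S=-1, d=2, jump=-2, S_4=-3
t=4: S=-3, d=0, jump=0, S_5=-3
t=5: S=-3, d=6, jump=2, S_6=-1
t=6: S=-1, d=7, jump=0, S_7=-1

-1


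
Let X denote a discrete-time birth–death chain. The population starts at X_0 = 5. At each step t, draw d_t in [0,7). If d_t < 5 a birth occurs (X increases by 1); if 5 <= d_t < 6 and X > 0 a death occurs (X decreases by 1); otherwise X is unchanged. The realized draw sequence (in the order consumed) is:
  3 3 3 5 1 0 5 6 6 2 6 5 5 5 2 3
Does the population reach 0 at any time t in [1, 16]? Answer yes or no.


t=0: X=5, d=3 → birth, X_1=6
t=1: X=6, d=3 → birth, X_2=7
t=2: X=7, d=3 → birth, X_3=8
t=3: X=8, d=5 → death, X_4=7
t=4: X=7, d=1 → birth, X_5=8
t=5: X=8, d=0 → birth, X_6=9
t=6: X=9, d=5 → death, X_7=8
t=7: X=8, d=6 → hold, X_8=8
t=8: X=8, d=6 → hold, X_9=8
t=9: X=8, d=2 → birth, X_10=9
t=10: X=9, d=6 → hold, X_11=9
t=11: X=9, d=5 → death, X_12=8
t=12: X=8, d=5 → death, X_13=7
t=13: X=7, d=5 → death, X_14=6
t=14: X=6, d=2 → birth, X_15=7
t=15: X=7, d=3 → birth, X_16=8

no


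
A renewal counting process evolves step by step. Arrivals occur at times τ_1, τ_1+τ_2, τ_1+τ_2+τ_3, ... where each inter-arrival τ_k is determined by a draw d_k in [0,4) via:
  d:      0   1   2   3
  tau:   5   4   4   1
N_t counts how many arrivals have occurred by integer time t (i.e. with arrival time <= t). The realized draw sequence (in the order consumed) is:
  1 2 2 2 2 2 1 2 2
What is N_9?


2

draw d_1=1: τ_1=4, arrival time A_1=4
draw d_2=2: τ_2=4, arrival time A_2=8
draw d_3=2: τ_3=4, arrival time A_3=12
draw d_4=2: τ_4=4, arrival time A_4=16
draw d_5=2: τ_5=4, arrival time A_5=20
draw d_6=2: τ_6=4, arrival time A_6=24
draw d_7=1: τ_7=4, arrival time A_7=28
draw d_8=2: τ_8=4, arrival time A_8=32
draw d_9=2: τ_9=4, arrival time A_9=36
N_t over t=0..9: 0:0 1:0 2:0 3:0 4:1 5:1 6:1 7:1 8:2 9:2


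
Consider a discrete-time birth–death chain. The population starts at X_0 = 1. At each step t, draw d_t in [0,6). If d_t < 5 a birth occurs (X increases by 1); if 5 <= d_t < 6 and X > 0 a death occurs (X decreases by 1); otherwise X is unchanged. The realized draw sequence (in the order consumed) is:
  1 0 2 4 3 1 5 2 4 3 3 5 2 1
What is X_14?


11

t=0: X=1, d=1 → birth, X_1=2
t=1: X=2, d=0 → birth, X_2=3
t=2: X=3, d=2 → birth, X_3=4
t=3: X=4, d=4 → birth, X_4=5
t=4: X=5, d=3 → birth, X_5=6
t=5: X=6, d=1 → birth, X_6=7
t=6: X=7, d=5 → death, X_7=6
t=7: X=6, d=2 → birth, X_8=7
t=8: X=7, d=4 → birth, X_9=8
t=9: X=8, d=3 → birth, X_10=9
t=10: X=9, d=3 → birth, X_11=10
t=11: X=10, d=5 → death, X_12=9
t=12: X=9, d=2 → birth, X_13=10
t=13: X=10, d=1 → birth, X_14=11


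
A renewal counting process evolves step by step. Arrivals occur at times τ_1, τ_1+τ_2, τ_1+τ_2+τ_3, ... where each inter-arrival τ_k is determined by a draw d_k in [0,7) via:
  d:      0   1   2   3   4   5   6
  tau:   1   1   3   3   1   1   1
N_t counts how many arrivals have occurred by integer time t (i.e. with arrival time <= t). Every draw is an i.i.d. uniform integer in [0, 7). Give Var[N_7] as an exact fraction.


1106211704930/678223072849

Inter-arrival values over d=0..6: [1, 1, 3, 3, 1, 1, 1]
Each d has probability 1/7, so the pmf of τ is: f(1) = 5/7, f(3) = 2/7
Let p_n(j) = P(N_n = j), with p_0 = [1]. Condition on τ_1: p_n(0) = P(τ > n), and for j >= 1, p_n(j) = Σ_{k<=n} f(k)·p_{n−k}(j−1)
p_1 = [2/7, 5/7]  (j = 0..1)
p_2 = [2/7, 10/49, 25/49]  (j = 0..2)
p_3 = [0, 24/49, 50/343, 125/343]  (j = 0..3)
p_4 = [0, 4/49, 190/343, 250/2401, 625/2401]  (j = 0..4)
p_5 = [0, 4/49, 40/343, 1300/2401, 1250/16807, 3125/16807]  (j = 0..5)
p_6 = [0, 0, 68/343, 300/2401, 8250/16807, 6250/117649, 15625/117649]  (j = 0..6)
p_7 = [0, 0, 8/343, 720/2401, 2000/16807, 50000/117649, 31250/823543, 78125/823543]  (j = 0..7)
E[N_7] = Σ j·p_7(j) = 3655671/823543;  E[N_7²] = Σ j²·p_7(j) = 17570597/823543
Var[N_7] = 17570597/823543 − (3655671/823543)² = 1106211704930/678223072849


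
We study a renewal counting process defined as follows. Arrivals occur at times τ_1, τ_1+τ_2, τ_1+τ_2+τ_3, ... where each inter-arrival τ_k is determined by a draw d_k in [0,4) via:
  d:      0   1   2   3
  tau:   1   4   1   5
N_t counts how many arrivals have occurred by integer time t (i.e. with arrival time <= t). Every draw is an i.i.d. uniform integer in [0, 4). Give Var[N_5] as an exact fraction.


911/1024

Inter-arrival values over d=0..3: [1, 4, 1, 5]
Each d has probability 1/4, so the pmf of τ is: f(1) = 1/2, f(4) = 1/4, f(5) = 1/4
Let p_n(j) = P(N_n = j), with p_0 = [1]. Condition on τ_1: p_n(0) = P(τ > n), and for j >= 1, p_n(j) = Σ_{k<=n} f(k)·p_{n−k}(j−1)
p_1 = [1/2, 1/2]  (j = 0..1)
p_2 = [1/2, 1/4, 1/4]  (j = 0..2)
p_3 = [1/2, 1/4, 1/8, 1/8]  (j = 0..3)
p_4 = [1/4, 1/2, 1/8, 1/16, 1/16]  (j = 0..4)
p_5 = [0, 1/2, 3/8, 1/16, 1/32, 1/32]  (j = 0..5)
E[N_5] = Σ j·p_5(j) = 55/32;  E[N_5²] = Σ j²·p_5(j) = 123/32
Var[N_5] = 123/32 − (55/32)² = 911/1024


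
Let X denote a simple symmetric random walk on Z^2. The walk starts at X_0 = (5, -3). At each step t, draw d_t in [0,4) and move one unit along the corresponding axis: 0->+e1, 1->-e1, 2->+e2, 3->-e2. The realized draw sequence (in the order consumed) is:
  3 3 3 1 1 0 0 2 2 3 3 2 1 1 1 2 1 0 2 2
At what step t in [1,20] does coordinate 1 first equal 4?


t=0: X=(5, -3), d=3 → -e2, X_1=(5, -4)
t=1: X=(5, -4), d=3 → -e2, X_2=(5, -5)
t=2: X=(5, -5), d=3 → -e2, X_3=(5, -6)
t=3: X=(5, -6), d=1 → -e1, X_4=(4, -6)
t=4: X=(4, -6), d=1 → -e1, X_5=(3, -6)
t=5: X=(3, -6), d=0 → +e1, X_6=(4, -6)
t=6: X=(4, -6), d=0 → +e1, X_7=(5, -6)
t=7: X=(5, -6), d=2 → +e2, X_8=(5, -5)
t=8: X=(5, -5), d=2 → +e2, X_9=(5, -4)
t=9: X=(5, -4), d=3 → -e2, X_10=(5, -5)
t=10: X=(5, -5), d=3 → -e2, X_11=(5, -6)
t=11: X=(5, -6), d=2 → +e2, X_12=(5, -5)
t=12: X=(5, -5), d=1 → -e1, X_13=(4, -5)
t=13: X=(4, -5), d=1 → -e1, X_14=(3, -5)
t=14: X=(3, -5), d=1 → -e1, X_15=(2, -5)
t=15: X=(2, -5), d=2 → +e2, X_16=(2, -4)
t=16: X=(2, -4), d=1 → -e1, X_17=(1, -4)
t=17: X=(1, -4), d=0 → +e1, X_18=(2, -4)
t=18: X=(2, -4), d=2 → +e2, X_19=(2, -3)
t=19: X=(2, -3), d=2 → +e2, X_20=(2, -2)

4


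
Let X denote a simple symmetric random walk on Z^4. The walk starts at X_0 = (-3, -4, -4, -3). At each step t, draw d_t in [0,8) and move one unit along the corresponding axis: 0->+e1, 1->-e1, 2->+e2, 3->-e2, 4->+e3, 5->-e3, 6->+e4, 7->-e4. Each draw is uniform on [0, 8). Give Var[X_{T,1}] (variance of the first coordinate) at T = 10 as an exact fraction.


5/2

Outcome values over d=0..7: [1, -1, 0, 0, 0, 0, 0, 0]
Σy = 0, Σy² = 2, M = 8
μ = 0/8 = 0,  σ² = 2/8 − (0)² = 1/4
Independent increments: Var[X_10] = 10·σ² = 10·(1/4) = 5/2


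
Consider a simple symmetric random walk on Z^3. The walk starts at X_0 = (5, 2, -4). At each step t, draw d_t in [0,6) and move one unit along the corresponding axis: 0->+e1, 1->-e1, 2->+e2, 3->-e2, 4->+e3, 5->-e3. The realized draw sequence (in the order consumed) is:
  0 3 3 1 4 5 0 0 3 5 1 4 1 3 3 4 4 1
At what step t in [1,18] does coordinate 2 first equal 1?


t=0: X=(5, 2, -4), d=0 → +e1, X_1=(6, 2, -4)
t=1: X=(6, 2, -4), d=3 → -e2, X_2=(6, 1, -4)
t=2: X=(6, 1, -4), d=3 → -e2, X_3=(6, 0, -4)
t=3: X=(6, 0, -4), d=1 → -e1, X_4=(5, 0, -4)
t=4: X=(5, 0, -4), d=4 → +e3, X_5=(5, 0, -3)
t=5: X=(5, 0, -3), d=5 → -e3, X_6=(5, 0, -4)
t=6: X=(5, 0, -4), d=0 → +e1, X_7=(6, 0, -4)
t=7: X=(6, 0, -4), d=0 → +e1, X_8=(7, 0, -4)
t=8: X=(7, 0, -4), d=3 → -e2, X_9=(7, -1, -4)
t=9: X=(7, -1, -4), d=5 → -e3, X_10=(7, -1, -5)
t=10: X=(7, -1, -5), d=1 → -e1, X_11=(6, -1, -5)
t=11: X=(6, -1, -5), d=4 → +e3, X_12=(6, -1, -4)
t=12: X=(6, -1, -4), d=1 → -e1, X_13=(5, -1, -4)
t=13: X=(5, -1, -4), d=3 → -e2, X_14=(5, -2, -4)
t=14: X=(5, -2, -4), d=3 → -e2, X_15=(5, -3, -4)
t=15: X=(5, -3, -4), d=4 → +e3, X_16=(5, -3, -3)
t=16: X=(5, -3, -3), d=4 → +e3, X_17=(5, -3, -2)
t=17: X=(5, -3, -2), d=1 → -e1, X_18=(4, -3, -2)

2


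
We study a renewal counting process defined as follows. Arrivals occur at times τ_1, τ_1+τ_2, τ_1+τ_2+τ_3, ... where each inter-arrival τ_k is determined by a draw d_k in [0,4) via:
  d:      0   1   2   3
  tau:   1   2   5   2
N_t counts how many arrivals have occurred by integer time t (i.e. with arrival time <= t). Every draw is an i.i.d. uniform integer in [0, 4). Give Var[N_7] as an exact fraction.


283497383/268435456

Inter-arrival values over d=0..3: [1, 2, 5, 2]
Each d has probability 1/4, so the pmf of τ is: f(1) = 1/4, f(2) = 1/2, f(5) = 1/4
Let p_n(j) = P(N_n = j), with p_0 = [1]. Condition on τ_1: p_n(0) = P(τ > n), and for j >= 1, p_n(j) = Σ_{k<=n} f(k)·p_{n−k}(j−1)
p_1 = [3/4, 1/4]  (j = 0..1)
p_2 = [1/4, 11/16, 1/16]  (j = 0..2)
p_3 = [1/4, 7/16, 19/64, 1/64]  (j = 0..3)
p_4 = [1/4, 3/16, 29/64, 27/256, 1/256]  (j = 0..4)
p_5 = [0, 7/16, 17/64, 67/256, 35/1024, 1/1024]  (j = 0..5)
p_6 = [0, 5/16, 17/64, 75/256, 121/1024, 43/4096, 1/4096]  (j = 0..6)
p_7 = [0, 1/16, 15/32, 55/256, 209/1024, 191/4096, 51/16384, 1/16384]  (j = 0..7)
E[N_7] = Σ j·p_7(j) = 44453/16384;  E[N_7²] = Σ j²·p_7(j) = 137913/16384
Var[N_7] = 137913/16384 − (44453/16384)² = 283497383/268435456


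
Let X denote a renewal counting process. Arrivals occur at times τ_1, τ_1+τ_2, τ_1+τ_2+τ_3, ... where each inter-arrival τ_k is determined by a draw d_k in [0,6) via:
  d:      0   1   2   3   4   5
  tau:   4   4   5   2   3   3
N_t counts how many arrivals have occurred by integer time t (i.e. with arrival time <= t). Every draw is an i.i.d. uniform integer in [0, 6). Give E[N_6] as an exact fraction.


Inter-arrival values over d=0..5: [4, 4, 5, 2, 3, 3]
Each d has probability 1/6, so the pmf of τ is: f(2) = 1/6, f(3) = 1/3, f(4) = 1/3, f(5) = 1/6
Renewal equation for m(n) = E[N_n]: condition on τ_1 = k (if k <= n, one arrival plus a fresh copy on the remaining n−k steps): m(n) = F(n) + Σ_{k<=n} f(k)·m(n−k), where F(n) = P(τ <= n) and m(0) = 0
m(1) = F(1) = 0
m(2) = F(2) = 1/6
m(3) = F(3) = 1/2
m(4) = F(4) + f(2)·m(2) = 5/6 + 1/6·1/6 = 31/36
m(5) = F(5) + f(2)·m(3) + f(3)·m(2) = 1 + 1/6·1/2 + 1/3·1/6 = 41/36
m(6) = F(6) + f(2)·m(4) + f(3)·m(3) + f(4)·m(2) = 1 + 1/6·31/36 + 1/3·1/2 + 1/3·1/6 = 295/216
E[N_6] = m(6) = 295/216

295/216


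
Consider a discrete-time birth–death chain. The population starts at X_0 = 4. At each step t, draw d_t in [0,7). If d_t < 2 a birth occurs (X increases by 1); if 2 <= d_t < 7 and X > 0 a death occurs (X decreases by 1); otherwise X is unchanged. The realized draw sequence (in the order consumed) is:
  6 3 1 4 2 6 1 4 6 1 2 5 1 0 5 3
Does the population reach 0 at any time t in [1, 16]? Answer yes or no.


yes

t=0: X=4, d=6 → death, X_1=3
t=1: X=3, d=3 → death, X_2=2
t=2: X=2, d=1 → birth, X_3=3
t=3: X=3, d=4 → death, X_4=2
t=4: X=2, d=2 → death, X_5=1
t=5: X=1, d=6 → death, X_6=0
t=6: X=0, d=1 → birth, X_7=1
t=7: X=1, d=4 → death, X_8=0
t=8: X=0, d=6 → hold, X_9=0
t=9: X=0, d=1 → birth, X_10=1
t=10: X=1, d=2 → death, X_11=0
t=11: X=0, d=5 → hold, X_12=0
t=12: X=0, d=1 → birth, X_13=1
t=13: X=1, d=0 → birth, X_14=2
t=14: X=2, d=5 → death, X_15=1
t=15: X=1, d=3 → death, X_16=0


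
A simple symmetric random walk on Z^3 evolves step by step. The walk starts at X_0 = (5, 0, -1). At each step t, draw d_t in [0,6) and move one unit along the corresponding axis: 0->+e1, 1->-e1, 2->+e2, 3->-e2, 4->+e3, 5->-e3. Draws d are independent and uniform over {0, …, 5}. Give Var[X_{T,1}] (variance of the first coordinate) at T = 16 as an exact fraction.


Outcome values over d=0..5: [1, -1, 0, 0, 0, 0]
Σy = 0, Σy² = 2, M = 6
μ = 0/6 = 0,  σ² = 2/6 − (0)² = 1/3
Independent increments: Var[X_16] = 16·σ² = 16·(1/3) = 16/3

16/3


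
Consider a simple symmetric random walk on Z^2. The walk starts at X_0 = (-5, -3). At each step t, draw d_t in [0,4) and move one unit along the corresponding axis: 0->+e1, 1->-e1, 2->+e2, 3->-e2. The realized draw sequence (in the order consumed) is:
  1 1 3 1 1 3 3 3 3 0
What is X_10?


(-8, -8)

t=0: X=(-5, -3), d=1 → -e1, X_1=(-6, -3)
t=1: X=(-6, -3), d=1 → -e1, X_2=(-7, -3)
t=2: X=(-7, -3), d=3 → -e2, X_3=(-7, -4)
t=3: X=(-7, -4), d=1 → -e1, X_4=(-8, -4)
t=4: X=(-8, -4), d=1 → -e1, X_5=(-9, -4)
t=5: X=(-9, -4), d=3 → -e2, X_6=(-9, -5)
t=6: X=(-9, -5), d=3 → -e2, X_7=(-9, -6)
t=7: X=(-9, -6), d=3 → -e2, X_8=(-9, -7)
t=8: X=(-9, -7), d=3 → -e2, X_9=(-9, -8)
t=9: X=(-9, -8), d=0 → +e1, X_10=(-8, -8)


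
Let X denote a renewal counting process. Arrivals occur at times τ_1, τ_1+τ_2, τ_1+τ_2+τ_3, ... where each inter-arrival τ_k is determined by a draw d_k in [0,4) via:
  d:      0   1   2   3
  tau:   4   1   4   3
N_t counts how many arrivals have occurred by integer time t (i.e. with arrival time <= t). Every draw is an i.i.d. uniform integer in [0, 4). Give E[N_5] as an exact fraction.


1541/1024

Inter-arrival values over d=0..3: [4, 1, 4, 3]
Each d has probability 1/4, so the pmf of τ is: f(1) = 1/4, f(3) = 1/4, f(4) = 1/2
Renewal equation for m(n) = E[N_n]: condition on τ_1 = k (if k <= n, one arrival plus a fresh copy on the remaining n−k steps): m(n) = F(n) + Σ_{k<=n} f(k)·m(n−k), where F(n) = P(τ <= n) and m(0) = 0
m(1) = F(1) = 1/4
m(2) = F(2) + f(1)·m(1) = 1/4 + 1/4·1/4 = 5/16
m(3) = F(3) + f(1)·m(2) = 1/2 + 1/4·5/16 = 37/64
m(4) = F(4) + f(1)·m(3) + f(3)·m(1) = 1 + 1/4·37/64 + 1/4·1/4 = 309/256
m(5) = F(5) + f(1)·m(4) + f(3)·m(2) + f(4)·m(1) = 1 + 1/4·309/256 + 1/4·5/16 + 1/2·1/4 = 1541/1024
E[N_5] = m(5) = 1541/1024


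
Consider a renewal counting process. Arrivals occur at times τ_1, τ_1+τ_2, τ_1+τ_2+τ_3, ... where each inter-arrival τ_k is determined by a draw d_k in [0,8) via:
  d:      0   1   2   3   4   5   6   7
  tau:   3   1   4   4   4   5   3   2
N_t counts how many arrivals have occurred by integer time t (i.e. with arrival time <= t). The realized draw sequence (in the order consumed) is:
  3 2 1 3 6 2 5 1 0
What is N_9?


draw d_1=3: τ_1=4, arrival time A_1=4
draw d_2=2: τ_2=4, arrival time A_2=8
draw d_3=1: τ_3=1, arrival time A_3=9
draw d_4=3: τ_4=4, arrival time A_4=13
draw d_5=6: τ_5=3, arrival time A_5=16
draw d_6=2: τ_6=4, arrival time A_6=20
draw d_7=5: τ_7=5, arrival time A_7=25
draw d_8=1: τ_8=1, arrival time A_8=26
draw d_9=0: τ_9=3, arrival time A_9=29
N_t over t=0..9: 0:0 1:0 2:0 3:0 4:1 5:1 6:1 7:1 8:2 9:3

3


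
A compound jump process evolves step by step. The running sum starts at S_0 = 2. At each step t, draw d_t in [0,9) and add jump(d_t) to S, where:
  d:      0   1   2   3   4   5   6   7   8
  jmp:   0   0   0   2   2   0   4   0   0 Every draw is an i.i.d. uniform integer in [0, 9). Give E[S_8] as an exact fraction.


82/9

Outcome values over d=0..8: [0, 0, 0, 2, 2, 0, 4, 0, 0]
Σy = 8, Σy² = 24, M = 9
μ = 8/9 = 8/9,  σ² = 24/9 − (8/9)² = 152/81
E[S_8] = 2 + 8·(8/9) = 82/9


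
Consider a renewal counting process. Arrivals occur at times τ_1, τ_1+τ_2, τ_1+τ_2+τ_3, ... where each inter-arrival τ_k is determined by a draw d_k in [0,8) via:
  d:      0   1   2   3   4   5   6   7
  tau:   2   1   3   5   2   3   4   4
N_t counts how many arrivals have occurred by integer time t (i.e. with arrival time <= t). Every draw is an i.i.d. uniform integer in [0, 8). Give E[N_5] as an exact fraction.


Inter-arrival values over d=0..7: [2, 1, 3, 5, 2, 3, 4, 4]
Each d has probability 1/8, so the pmf of τ is: f(1) = 1/8, f(2) = 1/4, f(3) = 1/4, f(4) = 1/4, f(5) = 1/8
Renewal equation for m(n) = E[N_n]: condition on τ_1 = k (if k <= n, one arrival plus a fresh copy on the remaining n−k steps): m(n) = F(n) + Σ_{k<=n} f(k)·m(n−k), where F(n) = P(τ <= n) and m(0) = 0
m(1) = F(1) = 1/8
m(2) = F(2) + f(1)·m(1) = 3/8 + 1/8·1/8 = 25/64
m(3) = F(3) + f(1)·m(2) + f(2)·m(1) = 5/8 + 1/8·25/64 + 1/4·1/8 = 361/512
m(4) = F(4) + f(1)·m(3) + f(2)·m(2) + f(3)·m(1) = 7/8 + 1/8·361/512 + 1/4·25/64 + 1/4·1/8 = 4473/4096
m(5) = F(5) + f(1)·m(4) + f(2)·m(3) + f(3)·m(2) + f(4)·m(1) = 1 + 1/8·4473/4096 + 1/4·361/512 + 1/4·25/64 + 1/4·1/8 = 47241/32768
E[N_5] = m(5) = 47241/32768

47241/32768


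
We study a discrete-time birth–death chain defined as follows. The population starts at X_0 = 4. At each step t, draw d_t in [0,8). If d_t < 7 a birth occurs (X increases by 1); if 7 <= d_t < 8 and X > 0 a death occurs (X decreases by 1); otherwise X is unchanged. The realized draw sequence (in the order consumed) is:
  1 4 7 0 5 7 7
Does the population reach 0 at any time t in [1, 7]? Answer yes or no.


t=0: X=4, d=1 → birth, X_1=5
t=1: X=5, d=4 → birth, X_2=6
t=2: X=6, d=7 → death, X_3=5
t=3: X=5, d=0 → birth, X_4=6
t=4: X=6, d=5 → birth, X_5=7
t=5: X=7, d=7 → death, X_6=6
t=6: X=6, d=7 → death, X_7=5

no


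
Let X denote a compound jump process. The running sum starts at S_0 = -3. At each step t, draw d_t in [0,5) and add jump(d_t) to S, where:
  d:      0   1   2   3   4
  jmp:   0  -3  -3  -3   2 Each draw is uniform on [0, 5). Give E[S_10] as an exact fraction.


Outcome values over d=0..4: [0, -3, -3, -3, 2]
Σy = -7, Σy² = 31, M = 5
μ = -7/5 = -7/5,  σ² = 31/5 − (-7/5)² = 106/25
E[S_10] = -3 + 10·(-7/5) = -17

-17


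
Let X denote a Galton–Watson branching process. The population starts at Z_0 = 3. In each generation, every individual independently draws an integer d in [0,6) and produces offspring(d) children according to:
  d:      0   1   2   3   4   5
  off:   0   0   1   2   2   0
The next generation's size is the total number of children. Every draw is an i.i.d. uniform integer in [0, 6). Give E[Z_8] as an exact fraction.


390625/559872

Outcome values over d=0..5: [0, 0, 1, 2, 2, 0]
Σy = 5, Σy² = 9, M = 6
μ = 5/6 = 5/6,  σ² = 9/6 − (5/6)² = 29/36
E[Z_0] = 3
E[Z_1] = 5/6·E[Z_0] = 5/2
E[Z_2] = 5/6·E[Z_1] = 25/12
E[Z_3] = 5/6·E[Z_2] = 125/72
E[Z_4] = 5/6·E[Z_3] = 625/432
E[Z_5] = 5/6·E[Z_4] = 3125/2592
E[Z_6] = 5/6·E[Z_5] = 15625/15552
E[Z_7] = 5/6·E[Z_6] = 78125/93312
E[Z_8] = 5/6·E[Z_7] = 390625/559872


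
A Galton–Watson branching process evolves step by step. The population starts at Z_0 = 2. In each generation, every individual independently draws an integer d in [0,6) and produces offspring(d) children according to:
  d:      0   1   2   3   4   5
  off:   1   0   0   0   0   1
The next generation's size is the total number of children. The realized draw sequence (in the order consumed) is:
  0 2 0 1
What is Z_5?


gen 0: Z_0=2, draws=[0, 2], offspring=[1, 0], Z_1=1
gen 1: Z_1=1, draws=[0], offspring=[1], Z_2=1
gen 2: Z_2=1, draws=[1], offspring=[0], Z_3=0
gen 3: Z_3=0, draws=[], offspring=[], Z_4=0
gen 4: Z_4=0, draws=[], offspring=[], Z_5=0

0


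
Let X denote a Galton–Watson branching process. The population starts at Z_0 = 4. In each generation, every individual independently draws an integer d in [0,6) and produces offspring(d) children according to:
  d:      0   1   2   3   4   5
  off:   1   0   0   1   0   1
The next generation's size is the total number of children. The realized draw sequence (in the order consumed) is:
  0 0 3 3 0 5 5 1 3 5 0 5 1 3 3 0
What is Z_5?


gen 0: Z_0=4, draws=[0, 0, 3, 3], offspring=[1, 1, 1, 1], Z_1=4
gen 1: Z_1=4, draws=[0, 5, 5, 1], offspring=[1, 1, 1, 0], Z_2=3
gen 2: Z_2=3, draws=[3, 5, 0], offspring=[1, 1, 1], Z_3=3
gen 3: Z_3=3, draws=[5, 1, 3], offspring=[1, 0, 1], Z_4=2
gen 4: Z_4=2, draws=[3, 0], offspring=[1, 1], Z_5=2

2


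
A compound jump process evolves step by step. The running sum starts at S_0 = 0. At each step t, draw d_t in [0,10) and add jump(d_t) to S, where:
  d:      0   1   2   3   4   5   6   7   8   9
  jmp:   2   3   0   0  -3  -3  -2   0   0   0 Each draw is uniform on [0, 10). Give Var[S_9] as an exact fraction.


Outcome values over d=0..9: [2, 3, 0, 0, -3, -3, -2, 0, 0, 0]
Σy = -3, Σy² = 35, M = 10
μ = -3/10 = -3/10,  σ² = 35/10 − (-3/10)² = 341/100
Independent increments: Var[S_9] = 9·σ² = 9·(341/100) = 3069/100

3069/100


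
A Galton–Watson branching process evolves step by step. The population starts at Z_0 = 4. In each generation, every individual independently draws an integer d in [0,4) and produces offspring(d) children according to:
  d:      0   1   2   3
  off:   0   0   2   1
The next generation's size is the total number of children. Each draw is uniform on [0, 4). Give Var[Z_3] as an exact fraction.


3663/1024

Outcome values over d=0..3: [0, 0, 2, 1]
Σy = 3, Σy² = 5, M = 4
μ = 3/4 = 3/4,  σ² = 5/4 − (3/4)² = 11/16
V_0 = 0, E_0 = 4
V_1 = 11/16·E_0 + (3/4)²·V_0 = 11/4;  E_1 = 3
V_2 = 11/16·E_1 + (3/4)²·V_1 = 231/64;  E_2 = 9/4
V_3 = 11/16·E_2 + (3/4)²·V_2 = 3663/1024;  E_3 = 27/16


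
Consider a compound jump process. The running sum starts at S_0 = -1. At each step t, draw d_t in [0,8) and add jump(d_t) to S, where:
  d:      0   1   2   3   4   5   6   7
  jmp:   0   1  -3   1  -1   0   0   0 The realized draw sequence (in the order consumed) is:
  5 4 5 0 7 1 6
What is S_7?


-1

t=0: S=-1, d=5, jump=0, S_1=-1
t=1: S=-1, d=4, jump=-1, S_2=-2
t=2: S=-2, d=5, jump=0, S_3=-2
t=3: S=-2, d=0, jump=0, S_4=-2
t=4: S=-2, d=7, jump=0, S_5=-2
t=5: S=-2, d=1, jump=1, S_6=-1
t=6: S=-1, d=6, jump=0, S_7=-1


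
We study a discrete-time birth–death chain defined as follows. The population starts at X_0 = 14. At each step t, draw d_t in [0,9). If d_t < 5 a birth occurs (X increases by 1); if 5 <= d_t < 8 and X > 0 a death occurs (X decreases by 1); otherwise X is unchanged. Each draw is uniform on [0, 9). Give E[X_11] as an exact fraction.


148/9

X can drop by at most 1 per step and X_0 = 14 > T = 11, so X_t >= 14 − t >= 3 > 0 for every t <= 11: the floor at 0 (the 'and X > 0' condition) never binds. Hence X_11 = X_0 + Σ_{t<11} Y_t with i.i.d. increments Y_t = y(d_t) ∈ {+1, −1, 0}.
Outcome values over d=0..8: [1, 1, 1, 1, 1, -1, -1, -1, 0]
Σy = 2, Σy² = 8, M = 9
μ = 2/9 = 2/9,  σ² = 8/9 − (2/9)² = 68/81
E[X_11] = 14 + 11·(2/9) = 148/9


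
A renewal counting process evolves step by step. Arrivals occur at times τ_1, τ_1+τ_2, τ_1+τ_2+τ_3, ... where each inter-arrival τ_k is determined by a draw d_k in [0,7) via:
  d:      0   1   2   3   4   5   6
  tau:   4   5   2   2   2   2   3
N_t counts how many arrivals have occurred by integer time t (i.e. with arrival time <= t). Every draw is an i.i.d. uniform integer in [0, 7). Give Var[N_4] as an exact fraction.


Inter-arrival values over d=0..6: [4, 5, 2, 2, 2, 2, 3]
Each d has probability 1/7, so the pmf of τ is: f(2) = 4/7, f(3) = 1/7, f(4) = 1/7, f(5) = 1/7
Let p_n(j) = P(N_n = j), with p_0 = [1]. Condition on τ_1: p_n(0) = P(τ > n), and for j >= 1, p_n(j) = Σ_{k<=n} f(k)·p_{n−k}(j−1)
p_1 = [1]  (j = 0)
p_2 = [3/7, 4/7]  (j = 0..1)
p_3 = [2/7, 5/7]  (j = 0..1)
p_4 = [1/7, 26/49, 16/49]  (j = 0..2)
E[N_4] = Σ j·p_4(j) = 58/49;  E[N_4²] = Σ j²·p_4(j) = 90/49
Var[N_4] = 90/49 − (58/49)² = 1046/2401

1046/2401


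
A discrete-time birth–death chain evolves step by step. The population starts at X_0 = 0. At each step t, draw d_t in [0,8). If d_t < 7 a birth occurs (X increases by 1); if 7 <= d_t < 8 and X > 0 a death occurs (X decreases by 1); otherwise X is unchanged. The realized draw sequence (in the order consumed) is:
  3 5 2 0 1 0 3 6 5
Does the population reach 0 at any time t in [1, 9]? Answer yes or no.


no

t=0: X=0, d=3 → birth, X_1=1
t=1: X=1, d=5 → birth, X_2=2
t=2: X=2, d=2 → birth, X_3=3
t=3: X=3, d=0 → birth, X_4=4
t=4: X=4, d=1 → birth, X_5=5
t=5: X=5, d=0 → birth, X_6=6
t=6: X=6, d=3 → birth, X_7=7
t=7: X=7, d=6 → birth, X_8=8
t=8: X=8, d=5 → birth, X_9=9


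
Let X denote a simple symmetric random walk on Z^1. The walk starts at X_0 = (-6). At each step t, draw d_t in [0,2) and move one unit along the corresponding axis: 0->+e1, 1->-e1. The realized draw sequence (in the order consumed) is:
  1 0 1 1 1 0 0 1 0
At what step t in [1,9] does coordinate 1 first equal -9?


t=0: X=(-6), d=1 → -e1, X_1=(-7)
t=1: X=(-7), d=0 → +e1, X_2=(-6)
t=2: X=(-6), d=1 → -e1, X_3=(-7)
t=3: X=(-7), d=1 → -e1, X_4=(-8)
t=4: X=(-8), d=1 → -e1, X_5=(-9)
t=5: X=(-9), d=0 → +e1, X_6=(-8)
t=6: X=(-8), d=0 → +e1, X_7=(-7)
t=7: X=(-7), d=1 → -e1, X_8=(-8)
t=8: X=(-8), d=0 → +e1, X_9=(-7)

5


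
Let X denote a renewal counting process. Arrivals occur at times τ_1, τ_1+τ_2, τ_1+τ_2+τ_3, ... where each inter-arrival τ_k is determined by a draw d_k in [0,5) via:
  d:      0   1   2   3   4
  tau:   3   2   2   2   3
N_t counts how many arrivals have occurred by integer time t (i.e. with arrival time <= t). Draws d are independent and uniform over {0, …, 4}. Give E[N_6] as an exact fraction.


Inter-arrival values over d=0..4: [3, 2, 2, 2, 3]
Each d has probability 1/5, so the pmf of τ is: f(2) = 3/5, f(3) = 2/5
Renewal equation for m(n) = E[N_n]: condition on τ_1 = k (if k <= n, one arrival plus a fresh copy on the remaining n−k steps): m(n) = F(n) + Σ_{k<=n} f(k)·m(n−k), where F(n) = P(τ <= n) and m(0) = 0
m(1) = F(1) = 0
m(2) = F(2) = 3/5
m(3) = F(3) = 1
m(4) = F(4) + f(2)·m(2) = 1 + 3/5·3/5 = 34/25
m(5) = F(5) + f(2)·m(3) + f(3)·m(2) = 1 + 3/5·1 + 2/5·3/5 = 46/25
m(6) = F(6) + f(2)·m(4) + f(3)·m(3) = 1 + 3/5·34/25 + 2/5·1 = 277/125
E[N_6] = m(6) = 277/125

277/125


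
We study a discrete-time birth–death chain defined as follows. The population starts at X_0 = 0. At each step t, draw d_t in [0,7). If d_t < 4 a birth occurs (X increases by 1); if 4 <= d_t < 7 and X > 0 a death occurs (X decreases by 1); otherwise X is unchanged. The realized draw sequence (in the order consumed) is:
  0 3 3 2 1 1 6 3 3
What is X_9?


7

t=0: X=0, d=0 → birth, X_1=1
t=1: X=1, d=3 → birth, X_2=2
t=2: X=2, d=3 → birth, X_3=3
t=3: X=3, d=2 → birth, X_4=4
t=4: X=4, d=1 → birth, X_5=5
t=5: X=5, d=1 → birth, X_6=6
t=6: X=6, d=6 → death, X_7=5
t=7: X=5, d=3 → birth, X_8=6
t=8: X=6, d=3 → birth, X_9=7


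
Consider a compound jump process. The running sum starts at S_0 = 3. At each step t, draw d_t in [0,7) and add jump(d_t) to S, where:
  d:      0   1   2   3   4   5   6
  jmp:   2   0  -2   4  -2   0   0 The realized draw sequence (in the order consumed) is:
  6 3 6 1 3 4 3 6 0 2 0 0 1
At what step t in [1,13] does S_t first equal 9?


6

t=0: S=3, d=6, jump=0, S_1=3
t=1: S=3, d=3, jump=4, S_2=7
t=2: S=7, d=6, jump=0, S_3=7
t=3: S=7, d=1, jump=0, S_4=7
t=4: S=7, d=3, jump=4, S_5=11
t=5: S=11, d=4, jump=-2, S_6=9
t=6: S=9, d=3, jump=4, S_7=13
t=7: S=13, d=6, jump=0, S_8=13
t=8: S=13, d=0, jump=2, S_9=15
t=9: S=15, d=2, jump=-2, S_10=13
t=10: S=13, d=0, jump=2, S_11=15
t=11: S=15, d=0, jump=2, S_12=17
t=12: S=17, d=1, jump=0, S_13=17


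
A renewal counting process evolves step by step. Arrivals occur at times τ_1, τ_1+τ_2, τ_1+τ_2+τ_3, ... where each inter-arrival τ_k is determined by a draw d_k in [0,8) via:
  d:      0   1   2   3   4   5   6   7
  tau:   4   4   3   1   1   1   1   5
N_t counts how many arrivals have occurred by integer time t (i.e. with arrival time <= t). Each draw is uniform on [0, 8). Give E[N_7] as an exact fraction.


Inter-arrival values over d=0..7: [4, 4, 3, 1, 1, 1, 1, 5]
Each d has probability 1/8, so the pmf of τ is: f(1) = 1/2, f(3) = 1/8, f(4) = 1/4, f(5) = 1/8
Renewal equation for m(n) = E[N_n]: condition on τ_1 = k (if k <= n, one arrival plus a fresh copy on the remaining n−k steps): m(n) = F(n) + Σ_{k<=n} f(k)·m(n−k), where F(n) = P(τ <= n) and m(0) = 0
m(1) = F(1) = 1/2
m(2) = F(2) + f(1)·m(1) = 1/2 + 1/2·1/2 = 3/4
m(3) = F(3) + f(1)·m(2) = 5/8 + 1/2·3/4 = 1
m(4) = F(4) + f(1)·m(3) + f(3)·m(1) = 7/8 + 1/2·1 + 1/8·1/2 = 23/16
m(5) = F(5) + f(1)·m(4) + f(3)·m(2) + f(4)·m(1) = 1 + 1/2·23/16 + 1/8·3/4 + 1/4·1/2 = 31/16
m(6) = F(6) + f(1)·m(5) + f(3)·m(3) + f(4)·m(2) + f(5)·m(1) = 1 + 1/2·31/16 + 1/8·1 + 1/4·3/4 + 1/8·1/2 = 75/32
m(7) = F(7) + f(1)·m(6) + f(3)·m(4) + f(4)·m(3) + f(5)·m(2) = 1 + 1/2·75/32 + 1/8·23/16 + 1/4·1 + 1/8·3/4 = 345/128
E[N_7] = m(7) = 345/128

345/128


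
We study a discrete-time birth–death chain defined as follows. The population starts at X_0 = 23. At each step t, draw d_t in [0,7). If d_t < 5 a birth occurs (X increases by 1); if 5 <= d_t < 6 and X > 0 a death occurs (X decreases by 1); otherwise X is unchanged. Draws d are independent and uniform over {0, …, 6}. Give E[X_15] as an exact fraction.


X can drop by at most 1 per step and X_0 = 23 > T = 15, so X_t >= 23 − t >= 8 > 0 for every t <= 15: the floor at 0 (the 'and X > 0' condition) never binds. Hence X_15 = X_0 + Σ_{t<15} Y_t with i.i.d. increments Y_t = y(d_t) ∈ {+1, −1, 0}.
Outcome values over d=0..6: [1, 1, 1, 1, 1, -1, 0]
Σy = 4, Σy² = 6, M = 7
μ = 4/7 = 4/7,  σ² = 6/7 − (4/7)² = 26/49
E[X_15] = 23 + 15·(4/7) = 221/7

221/7


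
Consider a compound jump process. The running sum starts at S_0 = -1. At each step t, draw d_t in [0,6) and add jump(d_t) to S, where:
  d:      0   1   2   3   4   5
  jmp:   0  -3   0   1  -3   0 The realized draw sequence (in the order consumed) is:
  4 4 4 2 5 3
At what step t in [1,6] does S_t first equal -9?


6

t=0: S=-1, d=4, jump=-3, S_1=-4
t=1: S=-4, d=4, jump=-3, S_2=-7
t=2: S=-7, d=4, jump=-3, S_3=-10
t=3: S=-10, d=2, jump=0, S_4=-10
t=4: S=-10, d=5, jump=0, S_5=-10
t=5: S=-10, d=3, jump=1, S_6=-9


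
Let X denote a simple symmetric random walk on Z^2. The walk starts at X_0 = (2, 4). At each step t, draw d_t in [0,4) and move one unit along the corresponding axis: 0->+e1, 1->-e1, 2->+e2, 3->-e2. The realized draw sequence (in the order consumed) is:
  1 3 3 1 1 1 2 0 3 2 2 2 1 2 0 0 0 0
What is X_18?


(2, 6)

t=0: X=(2, 4), d=1 → -e1, X_1=(1, 4)
t=1: X=(1, 4), d=3 → -e2, X_2=(1, 3)
t=2: X=(1, 3), d=3 → -e2, X_3=(1, 2)
t=3: X=(1, 2), d=1 → -e1, X_4=(0, 2)
t=4: X=(0, 2), d=1 → -e1, X_5=(-1, 2)
t=5: X=(-1, 2), d=1 → -e1, X_6=(-2, 2)
t=6: X=(-2, 2), d=2 → +e2, X_7=(-2, 3)
t=7: X=(-2, 3), d=0 → +e1, X_8=(-1, 3)
t=8: X=(-1, 3), d=3 → -e2, X_9=(-1, 2)
t=9: X=(-1, 2), d=2 → +e2, X_10=(-1, 3)
t=10: X=(-1, 3), d=2 → +e2, X_11=(-1, 4)
t=11: X=(-1, 4), d=2 → +e2, X_12=(-1, 5)
t=12: X=(-1, 5), d=1 → -e1, X_13=(-2, 5)
t=13: X=(-2, 5), d=2 → +e2, X_14=(-2, 6)
t=14: X=(-2, 6), d=0 → +e1, X_15=(-1, 6)
t=15: X=(-1, 6), d=0 → +e1, X_16=(0, 6)
t=16: X=(0, 6), d=0 → +e1, X_17=(1, 6)
t=17: X=(1, 6), d=0 → +e1, X_18=(2, 6)
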